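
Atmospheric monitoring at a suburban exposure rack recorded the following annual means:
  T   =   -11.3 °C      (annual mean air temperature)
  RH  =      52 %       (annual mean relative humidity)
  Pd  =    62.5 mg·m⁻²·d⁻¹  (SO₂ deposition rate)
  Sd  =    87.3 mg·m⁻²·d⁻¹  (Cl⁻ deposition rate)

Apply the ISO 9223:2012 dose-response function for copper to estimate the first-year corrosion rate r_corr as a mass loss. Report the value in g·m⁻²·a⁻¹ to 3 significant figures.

r_corr = 1.35 g·m⁻²·a⁻¹

copper: T≤10 °C ⇒ hinge +0.126·(-11.3−10) = -2.6838
  sulphur-dioxide contribution → 0.02281 μm/a
  chloride contribution → 0.128 μm/a
  total first-year rate 0.1508 μm/a
Convert to mass loss: 0.1508 μm/a × 8.96 g/cm³ = 1.352 g·m⁻²·a⁻¹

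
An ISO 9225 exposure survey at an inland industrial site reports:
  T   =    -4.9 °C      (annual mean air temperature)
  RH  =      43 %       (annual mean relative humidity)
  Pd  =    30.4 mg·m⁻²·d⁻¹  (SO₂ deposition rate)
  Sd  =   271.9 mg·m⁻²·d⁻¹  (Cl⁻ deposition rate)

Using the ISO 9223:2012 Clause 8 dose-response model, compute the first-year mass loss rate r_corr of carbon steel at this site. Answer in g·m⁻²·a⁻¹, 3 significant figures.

carbon steel: temperature factor f = +0.150·(-14.9) = -2.2350
  sulphur-dioxide contribution → 2.642 μm/a
  chloride contribution → 11.2 μm/a
  total first-year rate 13.84 μm/a
Convert to mass loss: 13.84 μm/a × 7.85 g/cm³ = 108.6 g·m⁻²·a⁻¹

r_corr = 109 g·m⁻²·a⁻¹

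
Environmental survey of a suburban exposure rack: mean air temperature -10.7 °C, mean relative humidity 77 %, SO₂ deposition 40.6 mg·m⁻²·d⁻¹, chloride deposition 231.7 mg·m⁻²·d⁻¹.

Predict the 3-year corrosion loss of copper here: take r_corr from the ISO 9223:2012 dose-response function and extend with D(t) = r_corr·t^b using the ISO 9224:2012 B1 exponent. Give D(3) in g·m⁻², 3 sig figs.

copper: f(T) = +0.126·(T−10) [T≤10 °C] = -2.6082
  SO₂ term: 0.0053·40.6^0.26·exp(0.059·77-2.6082) = 0.09611
  Sd branch = 0.01025·Sd^0.27·e^(0.036·RH+0.049·T) = 0.4221 μm/a
  r_corr = 0.09611 + 0.4221 = 0.5182 μm/a
ISO 9224: D(t) = r_corr · t^b with b = 0.667 (copper, B1)
  D(3) = 0.5182 × 3^0.667 = 0.5182 × 2.081 = 1.078 μm
  Mass loss = 1.078 μm × 8.96 g/cm³ = 9.662 g·m⁻²

D(3) = 9.66 g·m⁻²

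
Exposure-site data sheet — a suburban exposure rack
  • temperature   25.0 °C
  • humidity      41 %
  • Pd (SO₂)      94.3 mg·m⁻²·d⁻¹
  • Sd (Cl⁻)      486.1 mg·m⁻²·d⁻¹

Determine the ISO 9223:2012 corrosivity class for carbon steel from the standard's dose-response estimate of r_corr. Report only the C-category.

carbon steel: f(T) = -0.054·(T−10) [T>10 °C] = -0.8100
  sulphur-dioxide contribution → 19.01 μm/a
  chloride contribution → 49.69 μm/a
  ⇒ r_corr(carbon steel) = 68.7 μm/a
ISO 9223 Table 2 (carbon steel): 50 < 68.7 ≤ 80 μm/a ⇒ C4

C4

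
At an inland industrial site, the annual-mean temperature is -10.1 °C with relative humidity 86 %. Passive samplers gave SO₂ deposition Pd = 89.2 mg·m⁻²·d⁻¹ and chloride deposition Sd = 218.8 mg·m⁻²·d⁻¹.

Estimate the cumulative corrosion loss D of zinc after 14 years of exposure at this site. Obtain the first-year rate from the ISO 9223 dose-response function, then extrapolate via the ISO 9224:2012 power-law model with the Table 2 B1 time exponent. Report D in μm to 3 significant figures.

D(14) = 22.1 μm

zinc: temperature factor f = +0.038·(-20.1) = -0.7638
  Pd branch = 0.0129·Pd^0.44·e^(0.046·RH+f) = 2.265 μm/a
  Sd branch = 0.0175·Sd^0.57·e^(0.008·RH+0.085·T) = 0.3183 μm/a
  sum: 2.265 + 0.3183 → r_corr = 2.583 μm/a
Long-term exponent b (ISO 9224 Table 2, B1) = 0.813
  D(14) = 2.583 × 14^0.813 = 2.583 × 8.547 = 22.08 μm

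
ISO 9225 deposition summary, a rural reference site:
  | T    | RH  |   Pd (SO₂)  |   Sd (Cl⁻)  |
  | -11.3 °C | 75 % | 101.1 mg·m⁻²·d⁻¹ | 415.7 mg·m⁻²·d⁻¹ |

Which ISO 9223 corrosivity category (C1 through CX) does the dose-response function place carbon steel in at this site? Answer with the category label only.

C3

carbon steel: temperature factor f = +0.150·(-21.3) = -3.1950
  Pd branch = 1.77·Pd^0.52·e^(0.02·RH+f) = 3.584 μm/a
  Sd branch = 0.102·Sd^0.62·e^(0.033·RH+0.04·T) = 32.42 μm/a
  sum: 3.584 + 32.42 → r_corr = 36 μm/a
36 μm/a falls in (25, 50] for carbon steel → category C3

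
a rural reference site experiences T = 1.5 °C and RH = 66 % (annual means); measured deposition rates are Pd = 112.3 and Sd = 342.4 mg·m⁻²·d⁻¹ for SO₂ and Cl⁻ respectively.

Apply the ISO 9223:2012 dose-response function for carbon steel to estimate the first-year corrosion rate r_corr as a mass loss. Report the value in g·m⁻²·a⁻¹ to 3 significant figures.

carbon steel: temperature factor f = +0.150·(-8.5) = -1.2750
  SO₂ term: 1.77·112.3^0.52·exp(0.02·66-1.2750) = 21.56
  Sd branch = 0.102·Sd^0.62·e^(0.033·RH+0.04·T) = 35.64 μm/a
  sum: 21.56 + 35.64 → r_corr = 57.21 μm/a
Convert to mass loss: 57.21 μm/a × 7.85 g/cm³ = 449.1 g·m⁻²·a⁻¹

r_corr = 449 g·m⁻²·a⁻¹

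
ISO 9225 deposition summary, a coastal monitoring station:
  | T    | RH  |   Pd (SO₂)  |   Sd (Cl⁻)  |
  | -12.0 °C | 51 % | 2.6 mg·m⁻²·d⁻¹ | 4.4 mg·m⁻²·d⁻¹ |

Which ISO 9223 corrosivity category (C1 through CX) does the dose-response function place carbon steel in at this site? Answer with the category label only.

C1

carbon steel: T≤10 °C ⇒ hinge +0.150·(-12.0−10) = -3.3000
  sulphur-dioxide contribution → 0.2976 μm/a
  chloride contribution → 0.8511 μm/a
  ⇒ r_corr(carbon steel) = 1.149 μm/a
Category bounds: 0…1.3 μm/a bracket r_corr ⇒ C1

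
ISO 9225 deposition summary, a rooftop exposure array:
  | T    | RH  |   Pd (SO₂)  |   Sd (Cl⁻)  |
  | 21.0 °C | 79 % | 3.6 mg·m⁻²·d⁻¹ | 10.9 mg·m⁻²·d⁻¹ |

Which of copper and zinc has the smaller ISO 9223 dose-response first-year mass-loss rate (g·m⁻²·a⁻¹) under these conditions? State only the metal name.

copper: temperature factor f = -0.080·(11.0) = -0.8800
  Pd branch = 0.0053·Pd^0.26·e^(0.059·RH+f) = 0.3243 μm/a
  Sd branch = 0.01025·Sd^0.27·e^(0.036·RH+0.049·T) = 0.9394 μm/a
  r_corr = 0.3243 + 0.9394 = 1.264 μm/a
  mass loss = 1.264 μm/a × 8.96 g/cm³ = 11.32 g·m⁻²·a⁻¹
zinc: temperature factor f = -0.071·(11.0) = -0.7810
  Pd branch = 0.0129·Pd^0.44·e^(0.046·RH+f) = 0.393 μm/a
  Sd branch = 0.0175·Sd^0.57·e^(0.008·RH+0.085·T) = 0.7657 μm/a
  sum: 0.393 + 0.7657 → r_corr = 1.159 μm/a
  mass loss = 1.159 μm/a × 7.14 g/cm³ = 8.273 g·m⁻²·a⁻¹
Ordering by g·m⁻²·a⁻¹: copper (11.3) > zinc (8.27)

zinc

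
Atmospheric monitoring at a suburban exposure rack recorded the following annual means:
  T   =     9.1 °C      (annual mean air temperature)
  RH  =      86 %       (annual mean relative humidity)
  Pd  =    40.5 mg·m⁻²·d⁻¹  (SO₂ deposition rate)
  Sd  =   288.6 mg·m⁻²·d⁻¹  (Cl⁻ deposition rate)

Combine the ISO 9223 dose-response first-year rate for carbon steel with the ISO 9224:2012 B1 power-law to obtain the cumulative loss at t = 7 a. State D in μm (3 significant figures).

carbon steel: T≤10 °C ⇒ hinge +0.150·(9.1−10) = -0.1350
  SO₂ term: 1.77·40.5^0.52·exp(0.02·86-0.1350) = 59.18
  Sd branch = 0.102·Sd^0.62·e^(0.033·RH+0.04·T) = 84.06 μm/a
  r_corr = 59.18 + 84.06 = 143.2 μm/a
Power-law: D(7) = r_corr · 7^0.523
  D(7) = 143.2 × 7^0.523 = 143.2 × 2.767 = 396.3 μm

D(7) = 396 μm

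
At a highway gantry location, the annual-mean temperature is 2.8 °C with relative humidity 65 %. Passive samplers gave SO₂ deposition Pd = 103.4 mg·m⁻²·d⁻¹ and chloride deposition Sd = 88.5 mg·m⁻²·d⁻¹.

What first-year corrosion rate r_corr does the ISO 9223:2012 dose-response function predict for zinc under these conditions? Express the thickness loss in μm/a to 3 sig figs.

r_corr = 1.98 μm/a

zinc: T≤10 °C ⇒ hinge +0.038·(2.8−10) = -0.2736
  Pd branch = 0.0129·Pd^0.44·e^(0.046·RH+f) = 1.502 μm/a
  Cl⁻ term: 0.0175·88.5^0.57·exp(0.008·65+0.085·2.8) = 0.4808
  r_corr = 1.502 + 0.4808 = 1.983 μm/a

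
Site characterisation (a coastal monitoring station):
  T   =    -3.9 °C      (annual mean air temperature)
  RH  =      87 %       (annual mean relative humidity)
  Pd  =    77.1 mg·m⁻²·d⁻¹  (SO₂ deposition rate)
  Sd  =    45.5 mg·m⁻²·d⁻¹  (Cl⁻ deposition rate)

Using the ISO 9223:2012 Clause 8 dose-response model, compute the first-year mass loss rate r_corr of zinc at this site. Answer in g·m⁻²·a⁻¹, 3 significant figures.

zinc: f(T) = +0.038·(T−10) [T≤10 °C] = -0.5282
  SO₂ term: 0.0129·77.1^0.44·exp(0.046·87-0.5282) = 2.815
  Cl⁻ term: 0.0175·45.5^0.57·exp(0.008·87+0.085·-3.9) = 0.222
  sum: 2.815 + 0.222 → r_corr = 3.037 μm/a
Convert to mass loss: 3.037 μm/a × 7.14 g/cm³ = 21.69 g·m⁻²·a⁻¹

r_corr = 21.7 g·m⁻²·a⁻¹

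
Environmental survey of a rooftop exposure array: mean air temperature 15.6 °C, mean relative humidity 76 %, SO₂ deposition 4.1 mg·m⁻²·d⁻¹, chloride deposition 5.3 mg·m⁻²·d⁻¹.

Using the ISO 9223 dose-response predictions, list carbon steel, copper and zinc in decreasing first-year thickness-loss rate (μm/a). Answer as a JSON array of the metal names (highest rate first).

carbon steel: temperature factor f = -0.054·(5.6) = -0.3024
  SO₂ term: 1.77·4.1^0.52·exp(0.02·76-0.3024) = 12.46
  Sd branch = 0.102·Sd^0.62·e^(0.033·RH+0.04·T) = 6.574 μm/a
  sum: 12.46 + 6.574 → r_corr = 19.03 μm/a
copper: f(T) = -0.080·(T−10) [T>10 °C] = -0.4480
  SO₂ term: 0.0053·4.1^0.26·exp(0.059·76-0.4480) = 0.4329
  Sd branch = 0.01025·Sd^0.27·e^(0.036·RH+0.049·T) = 0.5327 μm/a
  r_corr = 0.4329 + 0.5327 = 0.9656 μm/a
zinc: T>10 °C ⇒ hinge -0.071·(15.6−10) = -0.3976
  SO₂ term: 0.0129·4.1^0.44·exp(0.046·76-0.3976) = 0.5319
  Sd branch = 0.0175·Sd^0.57·e^(0.008·RH+0.085·T) = 0.3132 μm/a
  r_corr = 0.5319 + 0.3132 = 0.8451 μm/a
Ordering by μm/a: carbon steel (19) > copper (0.966) > zinc (0.845)

["carbon steel", "copper", "zinc"]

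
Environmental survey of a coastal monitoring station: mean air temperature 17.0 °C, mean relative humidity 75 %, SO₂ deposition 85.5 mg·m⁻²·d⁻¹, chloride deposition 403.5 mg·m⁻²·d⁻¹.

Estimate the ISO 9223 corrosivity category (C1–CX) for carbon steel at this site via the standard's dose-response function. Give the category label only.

carbon steel: f(T) = -0.054·(T−10) [T>10 °C] = -0.3780
  SO₂ term: 1.77·85.5^0.52·exp(0.02·75-0.3780) = 54.94
  Cl⁻ term: 0.102·403.5^0.62·exp(0.033·75+0.04·17.0) = 98.72
  sum: 54.94 + 98.72 → r_corr = 153.7 μm/a
154 μm/a falls in (80, 200] for carbon steel → category C5

C5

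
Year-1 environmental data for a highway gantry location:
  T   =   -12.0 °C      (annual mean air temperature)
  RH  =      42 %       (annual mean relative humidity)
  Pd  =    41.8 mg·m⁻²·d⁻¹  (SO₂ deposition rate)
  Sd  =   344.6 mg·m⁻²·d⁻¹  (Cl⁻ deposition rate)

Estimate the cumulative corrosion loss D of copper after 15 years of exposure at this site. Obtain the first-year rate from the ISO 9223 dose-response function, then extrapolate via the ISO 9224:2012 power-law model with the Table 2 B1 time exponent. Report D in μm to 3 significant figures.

D(15) = 0.825 μm

copper: temperature factor f = +0.126·(-22.0) = -2.7720
  SO₂ term: 0.0053·41.8^0.26·exp(0.059·42-2.7720) = 0.01043
  Cl⁻ term: 0.01025·344.6^0.27·exp(0.036·42+0.049·-12.0) = 0.1251
  r_corr = 0.01043 + 0.1251 = 0.1355 μm/a
Long-term exponent b (ISO 9224 Table 2, B1) = 0.667
  D(15) = 0.1355 × 15^0.667 = 0.1355 × 6.088 = 0.8247 μm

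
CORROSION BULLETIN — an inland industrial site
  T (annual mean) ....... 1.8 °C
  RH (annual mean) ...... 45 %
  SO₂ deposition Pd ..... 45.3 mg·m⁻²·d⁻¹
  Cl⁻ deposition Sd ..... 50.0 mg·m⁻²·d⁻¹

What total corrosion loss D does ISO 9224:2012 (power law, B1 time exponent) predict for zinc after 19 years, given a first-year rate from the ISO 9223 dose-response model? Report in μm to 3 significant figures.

D(19) = 7.37 μm

zinc: temperature factor f = +0.038·(-8.2) = -0.3116
  SO₂ term: 0.0129·45.3^0.44·exp(0.046·45-0.3116) = 0.4008
  Sd branch = 0.0175·Sd^0.57·e^(0.008·RH+0.085·T) = 0.2718 μm/a
  sum: 0.4008 + 0.2718 → r_corr = 0.6726 μm/a
ISO 9224: D(t) = r_corr · t^b with b = 0.813 (zinc, B1)
  D(19) = 0.6726 × 19^0.813 = 0.6726 × 10.96 = 7.369 μm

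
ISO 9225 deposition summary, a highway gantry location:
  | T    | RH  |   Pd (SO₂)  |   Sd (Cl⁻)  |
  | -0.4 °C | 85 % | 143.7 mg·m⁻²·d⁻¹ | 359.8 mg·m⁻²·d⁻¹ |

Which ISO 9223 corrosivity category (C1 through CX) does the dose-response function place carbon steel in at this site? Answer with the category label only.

C5

carbon steel: temperature factor f = +0.150·(-10.4) = -1.5600
  Pd branch = 1.77·Pd^0.52·e^(0.02·RH+f) = 26.96 μm/a
  Sd branch = 0.102·Sd^0.62·e^(0.033·RH+0.04·T) = 63.77 μm/a
  sum: 26.96 + 63.77 → r_corr = 90.72 μm/a
Category bounds: 80…200 μm/a bracket r_corr ⇒ C5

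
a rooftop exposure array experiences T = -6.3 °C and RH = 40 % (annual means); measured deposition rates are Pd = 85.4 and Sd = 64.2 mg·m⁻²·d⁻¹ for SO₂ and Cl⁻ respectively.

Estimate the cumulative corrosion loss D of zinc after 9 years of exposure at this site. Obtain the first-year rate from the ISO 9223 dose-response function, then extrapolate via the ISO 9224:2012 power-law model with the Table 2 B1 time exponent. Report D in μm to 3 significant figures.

D(9) = 2.75 μm

zinc: f(T) = +0.038·(T−10) [T≤10 °C] = -0.6194
  sulphur-dioxide contribution → 0.3094 μm/a
  chloride contribution → 0.1513 μm/a
  total first-year rate 0.4607 μm/a
ISO 9224: D(t) = r_corr · t^b with b = 0.813 (zinc, B1)
  D(9) = 0.4607 × 9^0.813 = 0.4607 × 5.968 = 2.749 μm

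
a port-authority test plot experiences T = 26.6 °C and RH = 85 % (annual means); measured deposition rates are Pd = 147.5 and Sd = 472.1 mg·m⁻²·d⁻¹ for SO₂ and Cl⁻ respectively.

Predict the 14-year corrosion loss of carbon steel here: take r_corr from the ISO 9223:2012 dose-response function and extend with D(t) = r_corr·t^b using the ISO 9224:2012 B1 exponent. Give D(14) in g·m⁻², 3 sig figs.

carbon steel: T>10 °C ⇒ hinge -0.054·(26.6−10) = -0.8964
  SO₂ term: 1.77·147.5^0.52·exp(0.02·85-0.8964) = 53.06
  Cl⁻ term: 0.102·472.1^0.62·exp(0.033·85+0.04·26.6) = 222.2
  r_corr = 53.06 + 222.2 = 275.3 μm/a
ISO 9224: D(t) = r_corr · t^b with b = 0.523 (carbon steel, B1)
  D(14) = 275.3 × 14^0.523 = 275.3 × 3.976 = 1094 μm
  Mass loss = 1094 μm × 7.85 g/cm³ = 8591 g·m⁻²

D(14) = 8.59e+03 g·m⁻²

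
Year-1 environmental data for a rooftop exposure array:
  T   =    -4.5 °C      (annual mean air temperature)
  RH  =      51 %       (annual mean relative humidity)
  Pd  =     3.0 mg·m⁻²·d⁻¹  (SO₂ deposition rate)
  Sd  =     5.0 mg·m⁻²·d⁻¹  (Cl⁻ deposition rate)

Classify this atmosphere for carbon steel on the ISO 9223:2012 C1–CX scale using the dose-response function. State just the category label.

C2

carbon steel: f(T) = +0.150·(T−10) [T≤10 °C] = -2.1750
  SO₂ term: 1.77·3.0^0.52·exp(0.02·51-2.1750) = 0.9873
  Cl⁻ term: 0.102·5.0^0.62·exp(0.033·51+0.04·-4.5) = 1.244
  r_corr = 0.9873 + 1.244 = 2.231 μm/a
ISO 9223 Table 2 (carbon steel): 1.3 < 2.23 ≤ 25 μm/a ⇒ C2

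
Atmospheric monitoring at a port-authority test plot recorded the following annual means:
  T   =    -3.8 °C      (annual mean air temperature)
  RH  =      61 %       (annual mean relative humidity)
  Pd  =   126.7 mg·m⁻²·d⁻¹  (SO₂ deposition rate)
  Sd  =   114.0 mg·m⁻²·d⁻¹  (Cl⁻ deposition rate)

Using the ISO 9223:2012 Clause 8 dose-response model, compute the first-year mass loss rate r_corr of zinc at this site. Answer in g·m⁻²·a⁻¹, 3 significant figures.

zinc: T≤10 °C ⇒ hinge +0.038·(-3.8−10) = -0.5244
  SO₂ term: 0.0129·126.7^0.44·exp(0.046·61-0.5244) = 1.063
  Cl⁻ term: 0.0175·114.0^0.57·exp(0.008·61+0.085·-3.8) = 0.307
  r_corr = 1.063 + 0.307 = 1.37 μm/a
Convert to mass loss: 1.37 μm/a × 7.14 g/cm³ = 9.785 g·m⁻²·a⁻¹

r_corr = 9.78 g·m⁻²·a⁻¹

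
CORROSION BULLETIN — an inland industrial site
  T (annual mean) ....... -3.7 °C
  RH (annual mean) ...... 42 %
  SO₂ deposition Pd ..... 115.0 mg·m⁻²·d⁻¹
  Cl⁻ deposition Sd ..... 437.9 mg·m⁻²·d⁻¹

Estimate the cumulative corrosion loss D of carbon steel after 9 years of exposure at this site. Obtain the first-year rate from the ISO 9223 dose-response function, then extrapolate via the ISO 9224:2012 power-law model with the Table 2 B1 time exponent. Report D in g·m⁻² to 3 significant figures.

D(9) = 532 g·m⁻²

carbon steel: temperature factor f = +0.150·(-13.7) = -2.0550
  Pd branch = 1.77·Pd^0.52·e^(0.02·RH+f) = 6.193 μm/a
  Sd branch = 0.102·Sd^0.62·e^(0.033·RH+0.04·T) = 15.27 μm/a
  sum: 6.193 + 15.27 → r_corr = 21.47 μm/a
ISO 9224: D(t) = r_corr · t^b with b = 0.523 (carbon steel, B1)
  D(9) = 21.47 × 9^0.523 = 21.47 × 3.156 = 67.73 μm
  Mass loss = 67.73 μm × 7.85 g/cm³ = 531.7 g·m⁻²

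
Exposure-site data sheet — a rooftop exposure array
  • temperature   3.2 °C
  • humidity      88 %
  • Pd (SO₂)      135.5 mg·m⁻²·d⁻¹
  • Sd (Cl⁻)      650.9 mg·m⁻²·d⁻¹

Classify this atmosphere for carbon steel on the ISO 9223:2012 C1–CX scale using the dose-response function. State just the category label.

carbon steel: f(T) = +0.150·(T−10) [T≤10 °C] = -1.0200
  sulphur-dioxide contribution → 47.64 μm/a
  chloride contribution → 117.4 μm/a
  ⇒ r_corr(carbon steel) = 165.1 μm/a
ISO 9223 Table 2 (carbon steel): 80 < 165 ≤ 200 μm/a ⇒ C5

C5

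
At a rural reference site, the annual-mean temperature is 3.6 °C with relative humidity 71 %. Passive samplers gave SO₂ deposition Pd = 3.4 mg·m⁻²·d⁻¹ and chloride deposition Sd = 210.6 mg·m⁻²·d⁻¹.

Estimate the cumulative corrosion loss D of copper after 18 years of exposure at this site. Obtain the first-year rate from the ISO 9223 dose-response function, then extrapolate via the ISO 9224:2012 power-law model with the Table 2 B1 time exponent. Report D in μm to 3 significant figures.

D(18) = 6.07 μm

copper: temperature factor f = +0.126·(-6.4) = -0.8064
  SO₂ term: 0.0053·3.4^0.26·exp(0.059·71-0.8064) = 0.2145
  Cl⁻ term: 0.01025·210.6^0.27·exp(0.036·71+0.049·3.6) = 0.6679
  r_corr = 0.2145 + 0.6679 = 0.8825 μm/a
ISO 9224: D(t) = r_corr · t^b with b = 0.667 (copper, B1)
  D(18) = 0.8825 × 18^0.667 = 0.8825 × 6.875 = 6.067 μm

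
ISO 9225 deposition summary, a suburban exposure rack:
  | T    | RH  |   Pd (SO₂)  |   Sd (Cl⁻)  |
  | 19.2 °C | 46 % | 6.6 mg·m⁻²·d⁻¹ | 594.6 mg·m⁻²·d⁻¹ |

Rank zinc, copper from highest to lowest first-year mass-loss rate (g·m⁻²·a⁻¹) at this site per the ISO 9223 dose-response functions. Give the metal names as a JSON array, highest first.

["zinc", "copper"]

zinc: T>10 °C ⇒ hinge -0.071·(19.2−10) = -0.6532
  SO₂ term: 0.0129·6.6^0.44·exp(0.046·46-0.6532) = 0.1278
  Cl⁻ term: 0.0175·594.6^0.57·exp(0.008·46+0.085·19.2) = 4.931
  sum: 0.1278 + 4.931 → r_corr = 5.059 μm/a
  mass loss = 5.059 μm/a × 7.14 g/cm³ = 36.12 g·m⁻²·a⁻¹
copper: T>10 °C ⇒ hinge -0.080·(19.2−10) = -0.7360
  Pd branch = 0.0053·Pd^0.26·e^(0.059·RH+f) = 0.06257 μm/a
  Sd branch = 0.01025·Sd^0.27·e^(0.036·RH+0.049·T) = 0.7719 μm/a
  r_corr = 0.06257 + 0.7719 = 0.8344 μm/a
  mass loss = 0.8344 μm/a × 8.96 g/cm³ = 7.477 g·m⁻²·a⁻¹
Ordering by g·m⁻²·a⁻¹: zinc (36.1) > copper (7.48)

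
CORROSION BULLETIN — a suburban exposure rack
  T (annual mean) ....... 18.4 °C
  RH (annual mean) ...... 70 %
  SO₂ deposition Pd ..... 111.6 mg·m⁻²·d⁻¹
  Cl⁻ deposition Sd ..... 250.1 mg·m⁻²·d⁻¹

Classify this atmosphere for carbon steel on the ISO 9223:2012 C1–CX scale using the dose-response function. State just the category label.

C5

carbon steel: T>10 °C ⇒ hinge -0.054·(18.4−10) = -0.4536
  sulphur-dioxide contribution → 52.94 μm/a
  chloride contribution → 65.81 μm/a
  ⇒ r_corr(carbon steel) = 118.7 μm/a
ISO 9223 Table 2 (carbon steel): 80 < 119 ≤ 200 μm/a ⇒ C5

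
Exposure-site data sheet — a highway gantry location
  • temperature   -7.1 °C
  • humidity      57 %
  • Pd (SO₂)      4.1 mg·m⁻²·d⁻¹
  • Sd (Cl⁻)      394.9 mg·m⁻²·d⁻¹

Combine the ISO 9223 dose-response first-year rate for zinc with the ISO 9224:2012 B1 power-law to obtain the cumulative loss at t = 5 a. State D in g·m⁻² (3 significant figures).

zinc: T≤10 °C ⇒ hinge +0.038·(-7.1−10) = -0.6498
  sulphur-dioxide contribution → 0.1725 μm/a
  chloride contribution → 0.456 μm/a
  total first-year rate 0.6285 μm/a
ISO 9224: D(t) = r_corr · t^b with b = 0.813 (zinc, B1)
  D(5) = 0.6285 × 5^0.813 = 0.6285 × 3.701 = 2.326 μm
  Mass loss = 2.326 μm × 7.14 g/cm³ = 16.61 g·m⁻²

D(5) = 16.6 g·m⁻²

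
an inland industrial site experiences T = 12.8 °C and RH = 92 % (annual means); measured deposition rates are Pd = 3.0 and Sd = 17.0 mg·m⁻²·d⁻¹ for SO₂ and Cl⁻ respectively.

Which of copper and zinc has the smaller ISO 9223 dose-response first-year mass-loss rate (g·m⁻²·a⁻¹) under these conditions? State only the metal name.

copper: T>10 °C ⇒ hinge -0.080·(12.8−10) = -0.2240
  sulphur-dioxide contribution → 1.284 μm/a
  chloride contribution → 1.132 μm/a
  total first-year rate 2.415 μm/a
  mass loss = 2.415 μm/a × 8.96 g/cm³ = 21.64 g·m⁻²·a⁻¹
zinc: temperature factor f = -0.071·(2.8) = -0.1988
  sulphur-dioxide contribution → 1.181 μm/a
  chloride contribution → 0.5452 μm/a
  total first-year rate 1.726 μm/a
  mass loss = 1.726 μm/a × 7.14 g/cm³ = 12.32 g·m⁻²·a⁻¹
Ordering by g·m⁻²·a⁻¹: copper (21.6) > zinc (12.3)

zinc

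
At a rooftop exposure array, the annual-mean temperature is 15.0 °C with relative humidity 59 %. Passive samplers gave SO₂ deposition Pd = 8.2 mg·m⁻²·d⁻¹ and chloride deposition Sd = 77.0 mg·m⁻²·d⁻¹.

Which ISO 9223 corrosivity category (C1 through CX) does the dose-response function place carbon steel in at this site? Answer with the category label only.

C3

carbon steel: f(T) = -0.054·(T−10) [T>10 °C] = -0.2700
  sulphur-dioxide contribution → 13.13 μm/a
  chloride contribution → 19.25 μm/a
  ⇒ r_corr(carbon steel) = 32.38 μm/a
ISO 9223 Table 2 (carbon steel): 25 < 32.4 ≤ 50 μm/a ⇒ C3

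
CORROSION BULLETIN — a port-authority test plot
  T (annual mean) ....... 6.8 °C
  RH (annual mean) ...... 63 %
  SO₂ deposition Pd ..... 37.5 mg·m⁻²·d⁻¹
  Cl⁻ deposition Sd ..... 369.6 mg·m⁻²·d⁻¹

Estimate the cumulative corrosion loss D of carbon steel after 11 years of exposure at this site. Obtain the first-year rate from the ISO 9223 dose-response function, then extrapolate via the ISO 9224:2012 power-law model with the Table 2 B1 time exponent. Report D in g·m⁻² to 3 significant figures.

carbon steel: temperature factor f = +0.150·(-3.2) = -0.4800
  Pd branch = 1.77·Pd^0.52·e^(0.02·RH+f) = 25.42 μm/a
  Sd branch = 0.102·Sd^0.62·e^(0.033·RH+0.04·T) = 41.84 μm/a
  sum: 25.42 + 41.84 → r_corr = 67.27 μm/a
ISO 9224: D(t) = r_corr · t^b with b = 0.523 (carbon steel, B1)
  D(11) = 67.27 × 11^0.523 = 67.27 × 3.505 = 235.7 μm
  Mass loss = 235.7 μm × 7.85 g/cm³ = 1851 g·m⁻²

D(11) = 1.85e+03 g·m⁻²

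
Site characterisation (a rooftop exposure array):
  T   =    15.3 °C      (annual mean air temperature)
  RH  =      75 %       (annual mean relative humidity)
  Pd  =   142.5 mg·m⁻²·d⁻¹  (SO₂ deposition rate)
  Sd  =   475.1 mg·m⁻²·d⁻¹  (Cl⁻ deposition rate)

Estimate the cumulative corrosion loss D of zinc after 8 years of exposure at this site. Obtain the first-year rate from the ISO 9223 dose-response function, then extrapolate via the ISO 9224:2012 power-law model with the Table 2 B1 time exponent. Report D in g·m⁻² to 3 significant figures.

D(8) = 248 g·m⁻²

zinc: temperature factor f = -0.071·(5.3) = -0.3763
  SO₂ term: 0.0129·142.5^0.44·exp(0.046·75-0.3763) = 2.473
  Cl⁻ term: 0.0175·475.1^0.57·exp(0.008·75+0.085·15.3) = 3.928
  r_corr = 2.473 + 3.928 = 6.401 μm/a
ISO 9224: D(t) = r_corr · t^b with b = 0.813 (zinc, B1)
  D(8) = 6.401 × 8^0.813 = 6.401 × 5.423 = 34.71 μm
  Mass loss = 34.71 μm × 7.14 g/cm³ = 247.8 g·m⁻²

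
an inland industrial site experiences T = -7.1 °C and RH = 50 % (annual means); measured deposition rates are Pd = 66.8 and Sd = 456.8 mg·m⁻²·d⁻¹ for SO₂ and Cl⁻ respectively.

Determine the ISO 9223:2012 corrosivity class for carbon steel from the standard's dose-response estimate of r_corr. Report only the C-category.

C2

carbon steel: f(T) = +0.150·(T−10) [T≤10 °C] = -2.5650
  Pd branch = 1.77·Pd^0.52·e^(0.02·RH+f) = 3.29 μm/a
  Cl⁻ term: 0.102·456.8^0.62·exp(0.033·50+0.04·-7.1) = 17.82
  r_corr = 3.29 + 17.82 = 21.11 μm/a
21.1 μm/a falls in (1.3, 25] for carbon steel → category C2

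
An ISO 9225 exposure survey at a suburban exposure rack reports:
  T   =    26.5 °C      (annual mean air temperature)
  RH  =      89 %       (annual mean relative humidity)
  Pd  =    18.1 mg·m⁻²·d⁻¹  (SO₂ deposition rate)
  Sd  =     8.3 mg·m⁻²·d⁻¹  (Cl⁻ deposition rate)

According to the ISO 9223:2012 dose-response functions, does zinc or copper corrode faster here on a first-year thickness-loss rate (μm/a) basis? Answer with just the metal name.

copper

zinc: f(T) = -0.071·(T−10) [T>10 °C] = -1.1715
  SO₂ term: 0.0129·18.1^0.44·exp(0.046·89-1.1715) = 0.8574
  Sd branch = 0.0175·Sd^0.57·e^(0.008·RH+0.085·T) = 1.133 μm/a
  r_corr = 0.8574 + 1.133 = 1.991 μm/a
copper: temperature factor f = -0.080·(16.5) = -1.3200
  Pd branch = 0.0053·Pd^0.26·e^(0.059·RH+f) = 0.5734 μm/a
  Cl⁻ term: 0.01025·8.3^0.27·exp(0.036·89+0.049·26.5) = 1.638
  sum: 0.5734 + 1.638 → r_corr = 2.211 μm/a
Ordering by μm/a: copper (2.21) > zinc (1.99)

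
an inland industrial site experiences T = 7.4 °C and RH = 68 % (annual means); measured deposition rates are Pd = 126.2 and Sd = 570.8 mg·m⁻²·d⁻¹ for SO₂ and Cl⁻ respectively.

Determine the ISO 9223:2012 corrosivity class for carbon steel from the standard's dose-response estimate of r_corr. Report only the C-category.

carbon steel: temperature factor f = +0.150·(-2.6) = -0.3900
  Pd branch = 1.77·Pd^0.52·e^(0.02·RH+f) = 57.78 μm/a
  Cl⁻ term: 0.102·570.8^0.62·exp(0.033·68+0.04·7.4) = 66.18
  sum: 57.78 + 66.18 → r_corr = 124 μm/a
Category bounds: 80…200 μm/a bracket r_corr ⇒ C5

C5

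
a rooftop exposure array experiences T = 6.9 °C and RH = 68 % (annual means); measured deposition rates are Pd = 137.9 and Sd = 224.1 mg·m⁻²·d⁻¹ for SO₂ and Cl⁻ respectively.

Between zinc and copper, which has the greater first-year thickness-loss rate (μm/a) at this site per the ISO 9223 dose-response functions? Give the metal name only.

zinc: temperature factor f = +0.038·(-3.1) = -0.1178
  sulphur-dioxide contribution → 2.287 μm/a
  chloride contribution → 1.185 μm/a
  ⇒ r_corr(zinc) = 3.472 μm/a
copper: f(T) = +0.126·(T−10) [T≤10 °C] = -0.3906
  sulphur-dioxide contribution → 0.7134 μm/a
  chloride contribution → 0.7167 μm/a
  ⇒ r_corr(copper) = 1.43 μm/a
Ordering by μm/a: zinc (3.47) > copper (1.43)

zinc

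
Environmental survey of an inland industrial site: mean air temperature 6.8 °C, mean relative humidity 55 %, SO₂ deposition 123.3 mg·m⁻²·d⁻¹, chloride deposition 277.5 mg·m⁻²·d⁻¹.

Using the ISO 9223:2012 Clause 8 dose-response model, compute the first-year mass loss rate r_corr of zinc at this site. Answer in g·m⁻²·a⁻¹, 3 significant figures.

r_corr = 17.1 g·m⁻²·a⁻¹

zinc: f(T) = +0.038·(T−10) [T≤10 °C] = -0.1216
  SO₂ term: 0.0129·123.3^0.44·exp(0.046·55-0.1216) = 1.193
  Cl⁻ term: 0.0175·277.5^0.57·exp(0.008·55+0.085·6.8) = 1.196
  r_corr = 1.193 + 1.196 = 2.389 μm/a
Convert to mass loss: 2.389 μm/a × 7.14 g/cm³ = 17.06 g·m⁻²·a⁻¹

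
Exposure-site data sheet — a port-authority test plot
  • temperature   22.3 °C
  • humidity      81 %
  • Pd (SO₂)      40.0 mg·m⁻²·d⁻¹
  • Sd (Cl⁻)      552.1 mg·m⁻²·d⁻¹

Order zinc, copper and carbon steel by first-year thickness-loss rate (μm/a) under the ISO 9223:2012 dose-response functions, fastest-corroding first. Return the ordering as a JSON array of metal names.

zinc: T>10 °C ⇒ hinge -0.071·(22.3−10) = -0.8733
  SO₂ term: 0.0129·40.0^0.44·exp(0.046·81-0.8733) = 1.133
  Sd branch = 0.0175·Sd^0.57·e^(0.008·RH+0.085·T) = 8.14 μm/a
  r_corr = 1.133 + 8.14 = 9.273 μm/a
copper: T>10 °C ⇒ hinge -0.080·(22.3−10) = -0.9840
  SO₂ term: 0.0053·40.0^0.26·exp(0.059·81-0.9840) = 0.6151
  Sd branch = 0.01025·Sd^0.27·e^(0.036·RH+0.049·T) = 3.105 μm/a
  sum: 0.6151 + 3.105 → r_corr = 3.72 μm/a
carbon steel: f(T) = -0.054·(T−10) [T>10 °C] = -0.6642
  SO₂ term: 1.77·40.0^0.52·exp(0.02·81-0.6642) = 31.34
  Sd branch = 0.102·Sd^0.62·e^(0.033·RH+0.04·T) = 180.7 μm/a
  sum: 31.34 + 180.7 → r_corr = 212 μm/a
Ordering by μm/a: carbon steel (212) > zinc (9.27) > copper (3.72)

["carbon steel", "zinc", "copper"]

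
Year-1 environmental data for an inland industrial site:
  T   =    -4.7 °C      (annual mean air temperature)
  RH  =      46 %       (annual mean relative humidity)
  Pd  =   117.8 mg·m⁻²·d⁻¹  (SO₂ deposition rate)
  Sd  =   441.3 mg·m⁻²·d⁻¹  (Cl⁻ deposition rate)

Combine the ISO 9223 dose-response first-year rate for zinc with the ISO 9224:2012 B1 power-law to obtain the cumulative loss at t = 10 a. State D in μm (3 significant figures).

zinc: temperature factor f = +0.038·(-14.7) = -0.5586
  sulphur-dioxide contribution → 0.4992 μm/a
  chloride contribution → 0.5456 μm/a
  ⇒ r_corr(zinc) = 1.045 μm/a
Long-term exponent b (ISO 9224 Table 2, B1) = 0.813
  D(10) = 1.045 × 10^0.813 = 1.045 × 6.501 = 6.792 μm

D(10) = 6.79 μm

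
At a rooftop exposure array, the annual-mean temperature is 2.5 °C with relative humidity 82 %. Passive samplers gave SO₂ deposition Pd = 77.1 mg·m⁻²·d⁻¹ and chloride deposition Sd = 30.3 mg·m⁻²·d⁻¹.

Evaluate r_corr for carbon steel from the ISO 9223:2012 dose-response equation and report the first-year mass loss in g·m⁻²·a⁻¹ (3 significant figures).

carbon steel: T≤10 °C ⇒ hinge +0.150·(2.5−10) = -1.1250
  Pd branch = 1.77·Pd^0.52·e^(0.02·RH+f) = 28.37 μm/a
  Sd branch = 0.102·Sd^0.62·e^(0.033·RH+0.04·T) = 13.99 μm/a
  r_corr = 28.37 + 13.99 = 42.36 μm/a
Convert to mass loss: 42.36 μm/a × 7.85 g/cm³ = 332.5 g·m⁻²·a⁻¹

r_corr = 333 g·m⁻²·a⁻¹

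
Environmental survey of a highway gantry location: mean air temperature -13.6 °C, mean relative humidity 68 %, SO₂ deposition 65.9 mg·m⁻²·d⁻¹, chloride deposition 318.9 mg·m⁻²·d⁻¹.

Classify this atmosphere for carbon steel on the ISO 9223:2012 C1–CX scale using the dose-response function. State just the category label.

C2

carbon steel: T≤10 °C ⇒ hinge +0.150·(-13.6−10) = -3.5400
  Pd branch = 1.77·Pd^0.52·e^(0.02·RH+f) = 1.766 μm/a
  Cl⁻ term: 0.102·318.9^0.62·exp(0.033·68+0.04·-13.6) = 19.91
  sum: 1.766 + 19.91 → r_corr = 21.68 μm/a
21.7 μm/a falls in (1.3, 25] for carbon steel → category C2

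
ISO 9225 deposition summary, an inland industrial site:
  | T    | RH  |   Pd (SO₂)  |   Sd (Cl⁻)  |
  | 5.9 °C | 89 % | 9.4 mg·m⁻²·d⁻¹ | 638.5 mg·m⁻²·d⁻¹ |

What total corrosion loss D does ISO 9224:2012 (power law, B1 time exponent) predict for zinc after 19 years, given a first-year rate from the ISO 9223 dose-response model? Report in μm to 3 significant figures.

D(19) = 45.1 μm

zinc: f(T) = +0.038·(T−10) [T≤10 °C] = -0.1558
  SO₂ term: 0.0129·9.4^0.44·exp(0.046·89-0.1558) = 1.775
  Cl⁻ term: 0.0175·638.5^0.57·exp(0.008·89+0.085·5.9) = 2.339
  r_corr = 1.775 + 2.339 = 4.113 μm/a
Long-term exponent b (ISO 9224 Table 2, B1) = 0.813
  D(19) = 4.113 × 19^0.813 = 4.113 × 10.96 = 45.06 μm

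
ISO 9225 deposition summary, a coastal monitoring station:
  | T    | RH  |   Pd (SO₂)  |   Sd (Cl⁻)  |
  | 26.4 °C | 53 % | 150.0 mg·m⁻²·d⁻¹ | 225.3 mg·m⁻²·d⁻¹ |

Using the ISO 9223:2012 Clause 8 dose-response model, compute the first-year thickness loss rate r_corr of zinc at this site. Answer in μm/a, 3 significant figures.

zinc: f(T) = -0.071·(T−10) [T>10 °C] = -1.1644
  Pd branch = 0.0129·Pd^0.44·e^(0.046·RH+f) = 0.418 μm/a
  Sd branch = 0.0175·Sd^0.57·e^(0.008·RH+0.085·T) = 5.531 μm/a
  r_corr = 0.418 + 5.531 = 5.949 μm/a

r_corr = 5.95 μm/a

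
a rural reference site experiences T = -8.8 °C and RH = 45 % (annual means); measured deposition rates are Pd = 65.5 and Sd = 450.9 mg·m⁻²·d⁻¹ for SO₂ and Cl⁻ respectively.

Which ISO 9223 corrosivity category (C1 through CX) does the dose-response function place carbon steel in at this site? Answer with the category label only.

C2

carbon steel: f(T) = +0.150·(T−10) [T≤10 °C] = -2.8200
  SO₂ term: 1.77·65.5^0.52·exp(0.02·45-2.8200) = 2.283
  Cl⁻ term: 0.102·450.9^0.62·exp(0.033·45+0.04·-8.8) = 14
  sum: 2.283 + 14 → r_corr = 16.29 μm/a
16.3 μm/a falls in (1.3, 25] for carbon steel → category C2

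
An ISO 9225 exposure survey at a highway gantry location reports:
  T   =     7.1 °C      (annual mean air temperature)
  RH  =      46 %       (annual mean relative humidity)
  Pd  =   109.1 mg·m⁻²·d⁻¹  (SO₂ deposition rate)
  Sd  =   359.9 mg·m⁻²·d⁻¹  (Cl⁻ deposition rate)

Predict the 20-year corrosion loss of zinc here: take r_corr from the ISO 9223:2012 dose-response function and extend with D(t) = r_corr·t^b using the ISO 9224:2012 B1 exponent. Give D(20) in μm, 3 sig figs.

D(20) = 23.8 μm

zinc: f(T) = +0.038·(T−10) [T≤10 °C] = -0.1102
  SO₂ term: 0.0129·109.1^0.44·exp(0.046·46-0.1102) = 0.7557
  Sd branch = 0.0175·Sd^0.57·e^(0.008·RH+0.085·T) = 1.324 μm/a
  r_corr = 0.7557 + 1.324 = 2.08 μm/a
Power-law: D(20) = r_corr · 20^0.813
  D(20) = 2.08 × 20^0.813 = 2.08 × 11.42 = 23.76 μm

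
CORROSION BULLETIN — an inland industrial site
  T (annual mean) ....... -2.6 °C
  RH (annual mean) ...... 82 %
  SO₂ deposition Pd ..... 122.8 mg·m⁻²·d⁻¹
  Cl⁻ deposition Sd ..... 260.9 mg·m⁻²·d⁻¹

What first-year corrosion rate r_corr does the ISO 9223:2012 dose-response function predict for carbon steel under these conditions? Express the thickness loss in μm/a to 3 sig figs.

r_corr = 60.2 μm/a

carbon steel: f(T) = +0.150·(T−10) [T≤10 °C] = -1.8900
  Pd branch = 1.77·Pd^0.52·e^(0.02·RH+f) = 16.82 μm/a
  Cl⁻ term: 0.102·260.9^0.62·exp(0.033·82+0.04·-2.6) = 43.34
  r_corr = 16.82 + 43.34 = 60.15 μm/a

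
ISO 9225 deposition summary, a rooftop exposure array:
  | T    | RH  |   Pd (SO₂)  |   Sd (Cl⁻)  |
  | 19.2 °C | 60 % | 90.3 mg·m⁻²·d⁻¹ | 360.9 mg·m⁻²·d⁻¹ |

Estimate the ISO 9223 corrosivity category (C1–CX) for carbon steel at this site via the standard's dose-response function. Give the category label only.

C5

carbon steel: T>10 °C ⇒ hinge -0.054·(19.2−10) = -0.4968
  sulphur-dioxide contribution → 37.18 μm/a
  chloride contribution → 61.32 μm/a
  ⇒ r_corr(carbon steel) = 98.5 μm/a
Category bounds: 80…200 μm/a bracket r_corr ⇒ C5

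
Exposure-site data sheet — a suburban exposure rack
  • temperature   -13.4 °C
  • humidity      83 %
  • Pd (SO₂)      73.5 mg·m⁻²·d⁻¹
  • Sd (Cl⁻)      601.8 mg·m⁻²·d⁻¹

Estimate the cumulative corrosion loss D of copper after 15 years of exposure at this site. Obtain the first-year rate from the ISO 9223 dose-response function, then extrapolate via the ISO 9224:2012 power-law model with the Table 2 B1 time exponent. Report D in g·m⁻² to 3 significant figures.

copper: temperature factor f = +0.126·(-23.4) = -2.9484
  sulphur-dioxide contribution → 0.1137 μm/a
  chloride contribution → 0.5939 μm/a
  total first-year rate 0.7076 μm/a
Power-law: D(15) = r_corr · 15^0.667
  D(15) = 0.7076 × 15^0.667 = 0.7076 × 6.088 = 4.307 μm
  Mass loss = 4.307 μm × 8.96 g/cm³ = 38.6 g·m⁻²

D(15) = 38.6 g·m⁻²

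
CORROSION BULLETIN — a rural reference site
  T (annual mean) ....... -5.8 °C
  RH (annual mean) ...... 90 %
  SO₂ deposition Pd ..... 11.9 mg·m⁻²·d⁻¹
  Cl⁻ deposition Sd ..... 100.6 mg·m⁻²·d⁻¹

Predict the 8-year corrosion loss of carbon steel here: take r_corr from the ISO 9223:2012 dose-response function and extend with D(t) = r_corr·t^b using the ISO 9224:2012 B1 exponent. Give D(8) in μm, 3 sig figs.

D(8) = 92.4 μm

carbon steel: temperature factor f = +0.150·(-15.8) = -2.3700
  SO₂ term: 1.77·11.9^0.52·exp(0.02·90-2.3700) = 3.628
  Cl⁻ term: 0.102·100.6^0.62·exp(0.033·90+0.04·-5.8) = 27.5
  sum: 3.628 + 27.5 → r_corr = 31.13 μm/a
Long-term exponent b (ISO 9224 Table 2, B1) = 0.523
  D(8) = 31.13 × 8^0.523 = 31.13 × 2.967 = 92.35 μm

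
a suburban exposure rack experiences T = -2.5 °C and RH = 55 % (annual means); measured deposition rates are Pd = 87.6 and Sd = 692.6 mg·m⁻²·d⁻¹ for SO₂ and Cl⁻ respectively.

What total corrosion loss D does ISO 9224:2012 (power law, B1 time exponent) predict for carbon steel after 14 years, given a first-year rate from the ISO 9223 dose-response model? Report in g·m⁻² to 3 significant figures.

carbon steel: f(T) = +0.150·(T−10) [T≤10 °C] = -1.8750
  Pd branch = 1.77·Pd^0.52·e^(0.02·RH+f) = 8.346 μm/a
  Sd branch = 0.102·Sd^0.62·e^(0.033·RH+0.04·T) = 32.7 μm/a
  r_corr = 8.346 + 32.7 = 41.04 μm/a
ISO 9224: D(t) = r_corr · t^b with b = 0.523 (carbon steel, B1)
  D(14) = 41.04 × 14^0.523 = 41.04 × 3.976 = 163.2 μm
  Mass loss = 163.2 μm × 7.85 g/cm³ = 1281 g·m⁻²

D(14) = 1.28e+03 g·m⁻²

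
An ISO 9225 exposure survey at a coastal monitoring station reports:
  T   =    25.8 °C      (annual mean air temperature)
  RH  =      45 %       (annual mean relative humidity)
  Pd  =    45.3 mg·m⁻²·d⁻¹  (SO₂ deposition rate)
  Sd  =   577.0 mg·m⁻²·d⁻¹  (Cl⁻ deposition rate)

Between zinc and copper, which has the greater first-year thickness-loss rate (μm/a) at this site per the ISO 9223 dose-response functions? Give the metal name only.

zinc

zinc: T>10 °C ⇒ hinge -0.071·(25.8−10) = -1.1218
  Pd branch = 0.0129·Pd^0.44·e^(0.046·RH+f) = 0.1783 μm/a
  Cl⁻ term: 0.0175·577.0^0.57·exp(0.008·45+0.085·25.8) = 8.427
  r_corr = 0.1783 + 8.427 = 8.605 μm/a
copper: temperature factor f = -0.080·(15.8) = -1.2640
  SO₂ term: 0.0053·45.3^0.26·exp(0.059·45-1.2640) = 0.05741
  Cl⁻ term: 0.01025·577.0^0.27·exp(0.036·45+0.049·25.8) = 1.021
  sum: 0.05741 + 1.021 → r_corr = 1.078 μm/a
Ordering by μm/a: zinc (8.61) > copper (1.08)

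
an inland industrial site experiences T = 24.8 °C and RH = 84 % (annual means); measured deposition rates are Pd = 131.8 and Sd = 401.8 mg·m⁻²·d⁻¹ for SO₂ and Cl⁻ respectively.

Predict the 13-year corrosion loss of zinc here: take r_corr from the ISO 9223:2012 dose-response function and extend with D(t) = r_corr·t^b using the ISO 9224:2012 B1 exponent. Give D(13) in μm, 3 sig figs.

D(13) = 84.0 μm

zinc: temperature factor f = -0.071·(14.8) = -1.0508
  Pd branch = 0.0129·Pd^0.44·e^(0.046·RH+f) = 1.841 μm/a
  Cl⁻ term: 0.0175·401.8^0.57·exp(0.008·84+0.085·24.8) = 8.603
  sum: 1.841 + 8.603 → r_corr = 10.44 μm/a
Power-law: D(13) = r_corr · 13^0.813
  D(13) = 10.44 × 13^0.813 = 10.44 × 8.047 = 84.05 μm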